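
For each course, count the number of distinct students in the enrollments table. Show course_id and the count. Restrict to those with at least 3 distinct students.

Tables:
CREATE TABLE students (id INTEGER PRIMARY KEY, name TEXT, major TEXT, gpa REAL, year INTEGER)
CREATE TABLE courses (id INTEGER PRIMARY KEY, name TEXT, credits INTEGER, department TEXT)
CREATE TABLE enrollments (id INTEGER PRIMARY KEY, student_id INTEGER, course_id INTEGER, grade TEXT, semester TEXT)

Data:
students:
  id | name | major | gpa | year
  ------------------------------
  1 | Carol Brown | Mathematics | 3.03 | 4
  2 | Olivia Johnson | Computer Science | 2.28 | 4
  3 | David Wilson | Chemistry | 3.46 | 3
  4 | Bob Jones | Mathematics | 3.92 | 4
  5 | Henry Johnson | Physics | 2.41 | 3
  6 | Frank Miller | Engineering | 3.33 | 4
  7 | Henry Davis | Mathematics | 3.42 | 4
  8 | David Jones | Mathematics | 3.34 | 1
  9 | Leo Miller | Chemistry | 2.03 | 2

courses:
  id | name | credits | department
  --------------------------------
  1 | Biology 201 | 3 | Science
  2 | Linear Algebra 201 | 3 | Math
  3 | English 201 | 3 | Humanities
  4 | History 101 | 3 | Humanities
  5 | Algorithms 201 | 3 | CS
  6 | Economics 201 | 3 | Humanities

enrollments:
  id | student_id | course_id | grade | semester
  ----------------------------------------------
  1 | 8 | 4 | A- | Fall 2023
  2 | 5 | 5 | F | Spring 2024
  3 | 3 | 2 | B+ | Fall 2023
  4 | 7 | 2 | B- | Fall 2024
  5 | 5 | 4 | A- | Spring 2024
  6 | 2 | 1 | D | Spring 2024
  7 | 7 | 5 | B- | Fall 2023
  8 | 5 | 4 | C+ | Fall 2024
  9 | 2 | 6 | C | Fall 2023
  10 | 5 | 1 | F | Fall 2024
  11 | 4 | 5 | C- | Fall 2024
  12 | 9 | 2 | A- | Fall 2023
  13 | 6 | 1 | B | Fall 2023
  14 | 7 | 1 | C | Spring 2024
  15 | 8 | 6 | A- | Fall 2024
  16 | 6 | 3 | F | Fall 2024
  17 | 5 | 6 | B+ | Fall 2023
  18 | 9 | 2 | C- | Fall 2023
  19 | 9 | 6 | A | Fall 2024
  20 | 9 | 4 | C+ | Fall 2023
SELECT course_id, COUNT(DISTINCT student_id) AS distinct_student_count FROM enrollments GROUP BY course_id HAVING COUNT(DISTINCT student_id) >= 3

Execution result:
course_id | distinct_student_count
1 | 4
2 | 3
4 | 3
5 | 3
6 | 4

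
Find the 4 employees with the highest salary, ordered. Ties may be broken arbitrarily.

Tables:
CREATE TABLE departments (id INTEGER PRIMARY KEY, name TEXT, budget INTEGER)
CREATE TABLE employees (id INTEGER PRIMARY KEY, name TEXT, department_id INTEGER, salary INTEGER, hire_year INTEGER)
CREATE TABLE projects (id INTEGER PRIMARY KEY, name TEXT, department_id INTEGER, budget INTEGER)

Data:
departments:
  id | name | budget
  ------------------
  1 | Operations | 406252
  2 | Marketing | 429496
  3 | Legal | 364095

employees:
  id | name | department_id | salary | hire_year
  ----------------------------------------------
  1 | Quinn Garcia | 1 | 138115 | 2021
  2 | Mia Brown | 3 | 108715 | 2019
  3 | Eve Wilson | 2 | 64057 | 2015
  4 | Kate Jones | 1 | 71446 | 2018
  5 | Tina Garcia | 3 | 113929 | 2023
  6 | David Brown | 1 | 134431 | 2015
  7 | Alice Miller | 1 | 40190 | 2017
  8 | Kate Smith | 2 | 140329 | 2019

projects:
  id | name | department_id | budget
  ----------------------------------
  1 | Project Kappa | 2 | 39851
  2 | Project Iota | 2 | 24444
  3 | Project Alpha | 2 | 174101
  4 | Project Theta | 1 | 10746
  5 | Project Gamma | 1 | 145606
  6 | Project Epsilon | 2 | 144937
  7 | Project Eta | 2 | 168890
SELECT name, salary FROM employees ORDER BY salary DESC LIMIT 4

Execution result:
name | salary
Kate Smith | 140329
Quinn Garcia | 138115
David Brown | 134431
Tina Garcia | 113929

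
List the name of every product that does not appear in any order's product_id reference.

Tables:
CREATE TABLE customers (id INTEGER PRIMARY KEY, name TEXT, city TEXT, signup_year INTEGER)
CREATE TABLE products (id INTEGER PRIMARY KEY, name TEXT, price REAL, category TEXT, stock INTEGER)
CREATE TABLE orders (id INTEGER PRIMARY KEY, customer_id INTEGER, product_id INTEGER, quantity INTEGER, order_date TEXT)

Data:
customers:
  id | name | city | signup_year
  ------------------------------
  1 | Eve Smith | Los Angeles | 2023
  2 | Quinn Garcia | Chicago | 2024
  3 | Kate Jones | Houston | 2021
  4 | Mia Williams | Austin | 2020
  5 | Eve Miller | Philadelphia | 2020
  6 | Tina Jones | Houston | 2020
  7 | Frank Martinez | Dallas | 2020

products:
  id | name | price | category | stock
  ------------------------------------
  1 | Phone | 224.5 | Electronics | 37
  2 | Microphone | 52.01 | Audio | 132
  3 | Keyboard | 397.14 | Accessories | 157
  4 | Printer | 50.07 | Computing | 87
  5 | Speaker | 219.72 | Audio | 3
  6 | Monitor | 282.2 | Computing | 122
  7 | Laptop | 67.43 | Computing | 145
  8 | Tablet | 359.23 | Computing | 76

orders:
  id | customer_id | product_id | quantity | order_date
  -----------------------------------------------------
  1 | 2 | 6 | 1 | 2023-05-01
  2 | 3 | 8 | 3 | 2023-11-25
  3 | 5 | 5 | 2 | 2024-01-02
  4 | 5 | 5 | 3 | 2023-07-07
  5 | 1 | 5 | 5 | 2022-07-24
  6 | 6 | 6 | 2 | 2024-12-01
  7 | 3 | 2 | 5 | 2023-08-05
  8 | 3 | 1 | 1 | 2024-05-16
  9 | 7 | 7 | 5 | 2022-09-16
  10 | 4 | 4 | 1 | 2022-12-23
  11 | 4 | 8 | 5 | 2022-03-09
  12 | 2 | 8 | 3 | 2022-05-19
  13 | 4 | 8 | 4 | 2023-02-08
SELECT p.name FROM products p LEFT JOIN orders c ON c.product_id = p.id WHERE c.id IS NULL

Execution result:
Keyboard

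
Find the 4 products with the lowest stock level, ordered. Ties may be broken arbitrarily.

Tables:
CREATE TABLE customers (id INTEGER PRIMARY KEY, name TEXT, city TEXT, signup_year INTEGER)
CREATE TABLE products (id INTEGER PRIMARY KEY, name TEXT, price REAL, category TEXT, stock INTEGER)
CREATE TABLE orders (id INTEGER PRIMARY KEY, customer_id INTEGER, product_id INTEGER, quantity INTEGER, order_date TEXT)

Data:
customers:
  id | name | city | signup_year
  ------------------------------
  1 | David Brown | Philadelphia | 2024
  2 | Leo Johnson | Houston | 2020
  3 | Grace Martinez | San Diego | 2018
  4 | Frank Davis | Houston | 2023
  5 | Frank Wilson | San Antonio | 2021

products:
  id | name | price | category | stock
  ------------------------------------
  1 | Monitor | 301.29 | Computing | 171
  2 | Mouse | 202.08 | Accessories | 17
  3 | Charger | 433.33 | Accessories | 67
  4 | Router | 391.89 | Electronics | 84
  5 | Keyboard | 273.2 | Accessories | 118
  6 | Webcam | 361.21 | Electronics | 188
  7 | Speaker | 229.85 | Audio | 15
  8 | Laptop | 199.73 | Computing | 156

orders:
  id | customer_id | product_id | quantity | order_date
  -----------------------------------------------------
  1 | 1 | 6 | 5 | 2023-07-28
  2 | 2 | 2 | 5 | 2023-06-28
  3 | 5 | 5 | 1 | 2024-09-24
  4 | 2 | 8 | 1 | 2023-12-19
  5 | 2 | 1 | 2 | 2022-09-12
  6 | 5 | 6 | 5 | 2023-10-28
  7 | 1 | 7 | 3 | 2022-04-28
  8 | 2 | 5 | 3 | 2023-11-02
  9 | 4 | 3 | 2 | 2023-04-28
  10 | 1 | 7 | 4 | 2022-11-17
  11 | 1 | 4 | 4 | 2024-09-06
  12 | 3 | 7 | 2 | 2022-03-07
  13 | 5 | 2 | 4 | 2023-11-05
SELECT name, stock FROM products ORDER BY stock ASC LIMIT 4

Execution result:
name | stock
Speaker | 15
Mouse | 17
Charger | 67
Router | 84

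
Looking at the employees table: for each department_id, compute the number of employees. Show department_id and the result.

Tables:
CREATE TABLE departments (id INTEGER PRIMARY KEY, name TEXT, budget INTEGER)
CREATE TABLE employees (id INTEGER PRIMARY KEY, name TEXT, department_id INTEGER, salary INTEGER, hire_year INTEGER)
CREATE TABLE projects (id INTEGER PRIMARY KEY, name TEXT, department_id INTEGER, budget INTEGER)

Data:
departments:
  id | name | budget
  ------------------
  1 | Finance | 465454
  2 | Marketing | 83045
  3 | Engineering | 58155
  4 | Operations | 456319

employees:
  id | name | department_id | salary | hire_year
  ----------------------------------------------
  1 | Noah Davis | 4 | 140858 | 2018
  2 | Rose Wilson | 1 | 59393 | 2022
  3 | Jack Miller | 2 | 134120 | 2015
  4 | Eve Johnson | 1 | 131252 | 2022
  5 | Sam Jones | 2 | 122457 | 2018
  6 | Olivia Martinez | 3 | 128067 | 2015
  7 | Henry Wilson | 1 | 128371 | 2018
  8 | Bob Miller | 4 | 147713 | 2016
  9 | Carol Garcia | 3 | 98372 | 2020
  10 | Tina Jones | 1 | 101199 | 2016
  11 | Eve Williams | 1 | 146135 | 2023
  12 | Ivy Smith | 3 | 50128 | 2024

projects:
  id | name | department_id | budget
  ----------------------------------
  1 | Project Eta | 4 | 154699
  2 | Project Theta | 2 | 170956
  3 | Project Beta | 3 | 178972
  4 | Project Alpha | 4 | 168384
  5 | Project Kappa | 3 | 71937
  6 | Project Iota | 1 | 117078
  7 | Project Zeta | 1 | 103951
SELECT department_id, COUNT(*) AS n FROM employees GROUP BY department_id

Execution result:
department_id | n
1 | 5
2 | 2
3 | 3
4 | 2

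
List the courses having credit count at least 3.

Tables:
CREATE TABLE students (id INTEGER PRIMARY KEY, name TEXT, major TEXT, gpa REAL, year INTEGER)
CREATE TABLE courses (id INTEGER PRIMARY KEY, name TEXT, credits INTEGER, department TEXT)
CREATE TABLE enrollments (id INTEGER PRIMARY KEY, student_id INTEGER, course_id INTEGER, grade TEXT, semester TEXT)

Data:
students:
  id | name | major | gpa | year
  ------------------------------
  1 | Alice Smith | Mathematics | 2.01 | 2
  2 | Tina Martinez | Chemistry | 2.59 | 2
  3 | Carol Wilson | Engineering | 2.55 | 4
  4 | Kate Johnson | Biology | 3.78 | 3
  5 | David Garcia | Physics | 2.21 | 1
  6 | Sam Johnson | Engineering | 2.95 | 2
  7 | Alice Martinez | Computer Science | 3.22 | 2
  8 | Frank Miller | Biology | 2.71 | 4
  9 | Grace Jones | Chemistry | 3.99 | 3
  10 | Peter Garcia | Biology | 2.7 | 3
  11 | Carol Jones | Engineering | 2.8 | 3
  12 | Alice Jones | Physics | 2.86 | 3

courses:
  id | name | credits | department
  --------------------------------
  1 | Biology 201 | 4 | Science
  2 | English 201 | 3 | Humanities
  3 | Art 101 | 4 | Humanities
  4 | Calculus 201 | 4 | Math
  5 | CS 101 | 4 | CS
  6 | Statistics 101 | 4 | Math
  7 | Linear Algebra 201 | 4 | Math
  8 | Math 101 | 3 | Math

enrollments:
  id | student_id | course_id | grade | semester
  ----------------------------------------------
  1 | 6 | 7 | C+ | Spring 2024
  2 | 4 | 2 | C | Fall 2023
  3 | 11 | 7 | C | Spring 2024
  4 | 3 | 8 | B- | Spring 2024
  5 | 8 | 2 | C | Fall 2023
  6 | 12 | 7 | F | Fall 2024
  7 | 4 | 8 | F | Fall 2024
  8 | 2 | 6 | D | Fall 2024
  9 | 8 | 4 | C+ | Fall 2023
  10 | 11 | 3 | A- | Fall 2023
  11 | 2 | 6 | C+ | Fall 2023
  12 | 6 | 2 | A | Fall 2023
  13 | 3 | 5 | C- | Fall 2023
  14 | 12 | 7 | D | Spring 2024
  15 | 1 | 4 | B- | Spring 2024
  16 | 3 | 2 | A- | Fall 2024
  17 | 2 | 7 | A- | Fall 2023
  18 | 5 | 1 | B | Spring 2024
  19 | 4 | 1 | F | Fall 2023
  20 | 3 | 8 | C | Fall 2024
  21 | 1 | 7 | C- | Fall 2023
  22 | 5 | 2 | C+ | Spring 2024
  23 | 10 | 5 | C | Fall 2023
SELECT name, credits FROM courses WHERE credits >= 3

Execution result:
name | credits
Biology 201 | 4
English 201 | 3
Art 101 | 4
Calculus 201 | 4
CS 101 | 4
Statistics 101 | 4
Linear Algebra 201 | 4
Math 101 | 3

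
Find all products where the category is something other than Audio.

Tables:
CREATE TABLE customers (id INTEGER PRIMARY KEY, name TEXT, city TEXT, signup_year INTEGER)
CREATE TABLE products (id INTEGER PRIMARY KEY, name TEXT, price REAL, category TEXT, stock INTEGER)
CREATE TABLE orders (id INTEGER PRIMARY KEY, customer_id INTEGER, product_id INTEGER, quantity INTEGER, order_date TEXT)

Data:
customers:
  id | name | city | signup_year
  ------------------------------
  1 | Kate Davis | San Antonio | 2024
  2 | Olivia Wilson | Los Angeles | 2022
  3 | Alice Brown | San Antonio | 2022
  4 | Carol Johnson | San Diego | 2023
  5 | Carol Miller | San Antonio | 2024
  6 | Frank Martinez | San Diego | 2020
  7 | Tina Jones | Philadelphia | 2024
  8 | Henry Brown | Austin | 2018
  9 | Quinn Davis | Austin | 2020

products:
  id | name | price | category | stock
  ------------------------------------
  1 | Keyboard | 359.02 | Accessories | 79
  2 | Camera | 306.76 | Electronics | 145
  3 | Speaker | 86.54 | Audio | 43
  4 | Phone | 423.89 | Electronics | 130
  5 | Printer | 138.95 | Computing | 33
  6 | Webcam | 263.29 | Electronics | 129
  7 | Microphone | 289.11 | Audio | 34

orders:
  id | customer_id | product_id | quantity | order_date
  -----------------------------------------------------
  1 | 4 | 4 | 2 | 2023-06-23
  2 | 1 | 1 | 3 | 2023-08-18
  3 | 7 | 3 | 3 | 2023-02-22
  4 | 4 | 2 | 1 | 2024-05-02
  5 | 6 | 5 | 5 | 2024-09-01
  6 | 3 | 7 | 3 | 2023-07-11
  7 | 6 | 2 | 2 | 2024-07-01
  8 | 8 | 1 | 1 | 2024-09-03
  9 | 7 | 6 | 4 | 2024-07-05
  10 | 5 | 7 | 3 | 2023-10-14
SELECT name, category FROM products WHERE category <> 'Audio'

Execution result:
name | category
Keyboard | Accessories
Camera | Electronics
Phone | Electronics
Printer | Computing
Webcam | Electronics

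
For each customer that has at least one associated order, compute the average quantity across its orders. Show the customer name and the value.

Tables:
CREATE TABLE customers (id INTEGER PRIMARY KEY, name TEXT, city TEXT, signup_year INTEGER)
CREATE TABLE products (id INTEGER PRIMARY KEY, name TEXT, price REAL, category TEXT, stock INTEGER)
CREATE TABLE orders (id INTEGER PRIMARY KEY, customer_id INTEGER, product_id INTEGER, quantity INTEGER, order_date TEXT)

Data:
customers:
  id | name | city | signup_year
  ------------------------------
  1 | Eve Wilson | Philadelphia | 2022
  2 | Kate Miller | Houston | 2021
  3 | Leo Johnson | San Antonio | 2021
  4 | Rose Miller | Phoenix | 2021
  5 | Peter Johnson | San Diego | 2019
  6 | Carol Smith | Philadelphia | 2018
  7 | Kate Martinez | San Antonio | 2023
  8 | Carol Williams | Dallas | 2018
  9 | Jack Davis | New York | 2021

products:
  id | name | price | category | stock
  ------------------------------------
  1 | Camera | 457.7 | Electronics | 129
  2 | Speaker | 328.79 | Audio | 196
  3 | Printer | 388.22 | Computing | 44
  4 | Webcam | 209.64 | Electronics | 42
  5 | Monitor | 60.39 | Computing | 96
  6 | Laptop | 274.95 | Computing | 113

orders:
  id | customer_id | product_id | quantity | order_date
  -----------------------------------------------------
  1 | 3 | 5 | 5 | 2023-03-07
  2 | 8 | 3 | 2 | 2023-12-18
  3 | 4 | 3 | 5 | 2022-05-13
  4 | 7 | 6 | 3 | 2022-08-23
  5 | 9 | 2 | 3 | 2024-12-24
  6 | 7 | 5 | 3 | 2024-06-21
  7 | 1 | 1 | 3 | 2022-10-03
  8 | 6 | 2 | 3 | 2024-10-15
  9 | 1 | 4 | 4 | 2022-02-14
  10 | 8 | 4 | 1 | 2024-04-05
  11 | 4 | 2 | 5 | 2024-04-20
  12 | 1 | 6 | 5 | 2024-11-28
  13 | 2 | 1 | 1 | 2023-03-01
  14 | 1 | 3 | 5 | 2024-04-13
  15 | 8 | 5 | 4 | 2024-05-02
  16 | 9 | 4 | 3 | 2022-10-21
SELECT p.name, AVG(c.quantity) AS avg_quantity FROM orders c JOIN customers p ON c.customer_id = p.id GROUP BY p.id, p.name

Execution result:
name | avg_quantity
Eve Wilson | 4.25
Kate Miller | 1.00
Leo Johnson | 5.00
Rose Miller | 5.00
Carol Smith | 3.00
Kate Martinez | 3.00
Carol Williams | 2.33
Jack Davis | 3.00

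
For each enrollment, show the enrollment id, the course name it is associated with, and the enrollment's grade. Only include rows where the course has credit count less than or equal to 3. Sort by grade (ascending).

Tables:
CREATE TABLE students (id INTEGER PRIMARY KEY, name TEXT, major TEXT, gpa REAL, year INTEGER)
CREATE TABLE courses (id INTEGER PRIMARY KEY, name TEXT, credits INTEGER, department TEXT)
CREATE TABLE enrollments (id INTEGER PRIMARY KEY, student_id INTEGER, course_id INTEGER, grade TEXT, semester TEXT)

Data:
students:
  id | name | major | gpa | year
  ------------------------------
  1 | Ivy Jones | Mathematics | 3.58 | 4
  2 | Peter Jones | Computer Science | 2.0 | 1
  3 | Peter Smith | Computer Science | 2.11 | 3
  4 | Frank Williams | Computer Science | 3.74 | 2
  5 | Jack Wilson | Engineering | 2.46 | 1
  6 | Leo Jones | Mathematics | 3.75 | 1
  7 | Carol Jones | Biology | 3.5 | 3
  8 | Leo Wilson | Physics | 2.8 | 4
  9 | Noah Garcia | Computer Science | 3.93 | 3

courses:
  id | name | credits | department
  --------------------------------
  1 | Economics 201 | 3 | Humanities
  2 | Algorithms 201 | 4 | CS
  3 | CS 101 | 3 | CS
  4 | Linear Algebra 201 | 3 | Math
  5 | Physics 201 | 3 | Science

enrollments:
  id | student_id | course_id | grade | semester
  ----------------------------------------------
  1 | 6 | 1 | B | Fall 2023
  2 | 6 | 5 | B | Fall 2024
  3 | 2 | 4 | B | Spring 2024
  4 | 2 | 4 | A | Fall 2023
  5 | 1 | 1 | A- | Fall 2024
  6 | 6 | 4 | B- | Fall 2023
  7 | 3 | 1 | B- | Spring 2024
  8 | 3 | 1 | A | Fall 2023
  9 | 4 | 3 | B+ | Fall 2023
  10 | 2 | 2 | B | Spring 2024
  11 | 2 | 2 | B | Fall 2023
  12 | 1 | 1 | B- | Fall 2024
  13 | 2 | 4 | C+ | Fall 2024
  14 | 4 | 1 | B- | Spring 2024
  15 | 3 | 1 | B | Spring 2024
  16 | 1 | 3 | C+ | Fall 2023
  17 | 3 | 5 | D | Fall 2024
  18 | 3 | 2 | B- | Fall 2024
SELECT c.id, p.name AS course, c.grade FROM enrollments c JOIN courses p ON c.course_id = p.id WHERE p.credits <= 3 ORDER BY c.grade ASC

Execution result:
id | course | grade
4 | Linear Algebra 201 | A
8 | Economics 201 | A
5 | Economics 201 | A-
1 | Economics 201 | B
2 | Physics 201 | B
3 | Linear Algebra 201 | B
15 | Economics 201 | B
9 | CS 101 | B+
6 | Linear Algebra 201 | B-
7 | Economics 201 | B-
12 | Economics 201 | B-
14 | Economics 201 | B-
13 | Linear Algebra 201 | C+
16 | CS 101 | C+
17 | Physics 201 | D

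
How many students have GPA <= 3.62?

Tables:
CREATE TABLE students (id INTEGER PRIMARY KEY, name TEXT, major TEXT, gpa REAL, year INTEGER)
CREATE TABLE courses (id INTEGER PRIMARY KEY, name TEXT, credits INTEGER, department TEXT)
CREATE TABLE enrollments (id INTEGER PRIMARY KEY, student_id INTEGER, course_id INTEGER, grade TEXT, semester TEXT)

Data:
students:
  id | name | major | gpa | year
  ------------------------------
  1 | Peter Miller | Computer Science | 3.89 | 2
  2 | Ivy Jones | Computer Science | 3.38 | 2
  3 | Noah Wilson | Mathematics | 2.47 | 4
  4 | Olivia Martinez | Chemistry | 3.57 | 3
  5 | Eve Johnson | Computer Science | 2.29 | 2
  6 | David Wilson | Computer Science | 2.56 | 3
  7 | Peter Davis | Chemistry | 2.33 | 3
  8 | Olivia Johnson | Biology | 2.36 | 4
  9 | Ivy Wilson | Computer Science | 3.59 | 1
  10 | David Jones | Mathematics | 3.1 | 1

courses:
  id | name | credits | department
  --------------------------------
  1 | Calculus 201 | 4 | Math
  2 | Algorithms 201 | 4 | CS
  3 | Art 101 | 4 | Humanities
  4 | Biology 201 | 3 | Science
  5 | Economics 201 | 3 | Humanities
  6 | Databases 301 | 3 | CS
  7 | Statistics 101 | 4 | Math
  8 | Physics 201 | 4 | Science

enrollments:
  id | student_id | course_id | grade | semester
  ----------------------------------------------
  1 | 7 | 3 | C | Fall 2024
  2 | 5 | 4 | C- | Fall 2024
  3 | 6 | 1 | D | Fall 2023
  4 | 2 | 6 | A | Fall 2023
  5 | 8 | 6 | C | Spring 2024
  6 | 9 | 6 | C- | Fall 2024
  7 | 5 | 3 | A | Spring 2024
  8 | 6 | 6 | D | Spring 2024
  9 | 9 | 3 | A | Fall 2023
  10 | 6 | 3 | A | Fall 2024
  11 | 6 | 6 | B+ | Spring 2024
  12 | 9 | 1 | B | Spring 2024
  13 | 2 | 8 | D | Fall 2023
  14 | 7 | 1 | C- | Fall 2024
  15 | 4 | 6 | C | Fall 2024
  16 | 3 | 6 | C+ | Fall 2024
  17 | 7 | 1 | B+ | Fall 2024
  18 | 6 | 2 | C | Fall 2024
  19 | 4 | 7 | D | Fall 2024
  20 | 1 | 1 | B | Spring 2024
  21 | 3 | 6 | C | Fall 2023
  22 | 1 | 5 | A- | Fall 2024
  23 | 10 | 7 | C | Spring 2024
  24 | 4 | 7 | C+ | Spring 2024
SELECT COUNT(*) FROM students WHERE gpa <= 3.62

Execution result:
9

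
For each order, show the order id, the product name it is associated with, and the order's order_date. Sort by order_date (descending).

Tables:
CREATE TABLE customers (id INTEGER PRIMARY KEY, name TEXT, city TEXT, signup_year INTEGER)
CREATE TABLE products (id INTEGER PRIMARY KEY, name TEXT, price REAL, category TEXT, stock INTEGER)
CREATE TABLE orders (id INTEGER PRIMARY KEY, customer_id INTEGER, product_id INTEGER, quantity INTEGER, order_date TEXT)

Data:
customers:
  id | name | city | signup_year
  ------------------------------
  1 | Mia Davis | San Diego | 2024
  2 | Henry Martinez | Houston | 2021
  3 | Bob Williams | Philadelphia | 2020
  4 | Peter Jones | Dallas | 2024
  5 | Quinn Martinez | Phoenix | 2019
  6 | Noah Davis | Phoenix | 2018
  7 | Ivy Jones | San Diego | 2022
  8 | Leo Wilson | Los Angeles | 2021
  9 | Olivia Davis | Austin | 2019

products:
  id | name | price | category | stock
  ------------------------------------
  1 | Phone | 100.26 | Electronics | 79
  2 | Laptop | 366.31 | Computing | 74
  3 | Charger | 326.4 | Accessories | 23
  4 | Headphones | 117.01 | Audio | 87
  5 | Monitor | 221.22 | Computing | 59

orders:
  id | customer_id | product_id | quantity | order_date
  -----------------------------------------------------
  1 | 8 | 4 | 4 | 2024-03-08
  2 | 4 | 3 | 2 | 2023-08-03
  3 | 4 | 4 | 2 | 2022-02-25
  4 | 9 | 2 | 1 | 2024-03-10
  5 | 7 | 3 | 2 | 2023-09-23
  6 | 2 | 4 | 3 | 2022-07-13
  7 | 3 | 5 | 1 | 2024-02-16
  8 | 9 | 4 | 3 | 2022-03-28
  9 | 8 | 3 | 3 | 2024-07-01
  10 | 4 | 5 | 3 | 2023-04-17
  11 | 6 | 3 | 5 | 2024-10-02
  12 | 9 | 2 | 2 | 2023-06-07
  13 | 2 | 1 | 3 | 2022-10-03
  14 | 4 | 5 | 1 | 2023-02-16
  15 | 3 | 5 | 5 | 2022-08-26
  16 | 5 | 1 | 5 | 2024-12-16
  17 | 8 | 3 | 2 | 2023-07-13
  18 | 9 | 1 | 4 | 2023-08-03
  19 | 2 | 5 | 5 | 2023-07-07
SELECT c.id, p.name AS product, c.order_date FROM orders c JOIN products p ON c.product_id = p.id ORDER BY c.order_date DESC

Execution result:
id | product | order_date
16 | Phone | 2024-12-16
11 | Charger | 2024-10-02
9 | Charger | 2024-07-01
4 | Laptop | 2024-03-10
1 | Headphones | 2024-03-08
7 | Monitor | 2024-02-16
5 | Charger | 2023-09-23
2 | Charger | 2023-08-03
18 | Phone | 2023-08-03
17 | Charger | 2023-07-13
19 | Monitor | 2023-07-07
12 | Laptop | 2023-06-07
10 | Monitor | 2023-04-17
14 | Monitor | 2023-02-16
13 | Phone | 2022-10-03
15 | Monitor | 2022-08-26
6 | Headphones | 2022-07-13
8 | Headphones | 2022-03-28
3 | Headphones | 2022-02-25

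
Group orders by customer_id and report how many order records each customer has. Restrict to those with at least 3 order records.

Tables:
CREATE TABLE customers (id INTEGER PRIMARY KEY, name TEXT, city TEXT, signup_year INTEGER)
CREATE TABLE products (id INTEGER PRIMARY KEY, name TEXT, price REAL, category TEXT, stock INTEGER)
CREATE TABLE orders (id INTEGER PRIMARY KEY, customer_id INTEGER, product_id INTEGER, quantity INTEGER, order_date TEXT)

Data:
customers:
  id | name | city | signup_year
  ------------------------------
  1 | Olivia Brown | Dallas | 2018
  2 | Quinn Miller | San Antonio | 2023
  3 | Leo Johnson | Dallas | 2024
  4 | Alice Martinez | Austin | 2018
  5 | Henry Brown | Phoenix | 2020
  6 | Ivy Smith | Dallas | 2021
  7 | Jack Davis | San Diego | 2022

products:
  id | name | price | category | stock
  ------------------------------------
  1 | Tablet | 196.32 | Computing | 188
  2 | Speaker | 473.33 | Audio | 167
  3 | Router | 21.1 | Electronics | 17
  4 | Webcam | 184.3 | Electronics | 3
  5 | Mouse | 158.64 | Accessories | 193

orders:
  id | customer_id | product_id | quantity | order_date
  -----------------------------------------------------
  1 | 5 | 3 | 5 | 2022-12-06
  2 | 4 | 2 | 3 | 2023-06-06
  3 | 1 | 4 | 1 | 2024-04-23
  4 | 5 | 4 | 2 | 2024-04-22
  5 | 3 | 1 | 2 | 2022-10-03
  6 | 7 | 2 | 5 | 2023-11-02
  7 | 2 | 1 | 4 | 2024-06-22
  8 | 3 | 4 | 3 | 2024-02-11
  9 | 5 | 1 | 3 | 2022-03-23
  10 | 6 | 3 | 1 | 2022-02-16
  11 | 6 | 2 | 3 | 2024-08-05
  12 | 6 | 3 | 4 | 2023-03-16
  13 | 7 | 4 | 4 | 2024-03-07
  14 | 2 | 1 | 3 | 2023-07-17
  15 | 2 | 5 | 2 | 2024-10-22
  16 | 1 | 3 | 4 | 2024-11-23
SELECT customer_id, COUNT(*) AS order_count FROM orders GROUP BY customer_id HAVING COUNT(*) >= 3

Execution result:
customer_id | order_count
2 | 3
5 | 3
6 | 3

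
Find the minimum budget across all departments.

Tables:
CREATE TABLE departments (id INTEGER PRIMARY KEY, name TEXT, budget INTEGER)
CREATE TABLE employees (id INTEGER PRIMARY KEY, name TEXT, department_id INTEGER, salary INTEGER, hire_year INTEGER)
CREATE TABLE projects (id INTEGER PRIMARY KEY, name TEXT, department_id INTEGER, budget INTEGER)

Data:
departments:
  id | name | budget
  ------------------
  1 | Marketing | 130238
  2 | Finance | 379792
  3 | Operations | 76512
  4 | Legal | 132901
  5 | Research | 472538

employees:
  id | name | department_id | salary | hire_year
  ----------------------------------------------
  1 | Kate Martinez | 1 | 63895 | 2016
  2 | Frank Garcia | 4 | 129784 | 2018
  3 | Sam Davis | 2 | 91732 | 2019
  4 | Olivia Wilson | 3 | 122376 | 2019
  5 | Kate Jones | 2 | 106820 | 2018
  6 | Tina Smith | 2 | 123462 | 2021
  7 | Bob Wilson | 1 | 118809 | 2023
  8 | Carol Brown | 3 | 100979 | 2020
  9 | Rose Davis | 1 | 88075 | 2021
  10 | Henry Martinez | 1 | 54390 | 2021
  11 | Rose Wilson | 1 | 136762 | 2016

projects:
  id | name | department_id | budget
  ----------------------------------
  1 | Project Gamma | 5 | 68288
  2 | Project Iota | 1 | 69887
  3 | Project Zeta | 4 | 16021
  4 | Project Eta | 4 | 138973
SELECT MIN(budget) FROM departments

Execution result:
76512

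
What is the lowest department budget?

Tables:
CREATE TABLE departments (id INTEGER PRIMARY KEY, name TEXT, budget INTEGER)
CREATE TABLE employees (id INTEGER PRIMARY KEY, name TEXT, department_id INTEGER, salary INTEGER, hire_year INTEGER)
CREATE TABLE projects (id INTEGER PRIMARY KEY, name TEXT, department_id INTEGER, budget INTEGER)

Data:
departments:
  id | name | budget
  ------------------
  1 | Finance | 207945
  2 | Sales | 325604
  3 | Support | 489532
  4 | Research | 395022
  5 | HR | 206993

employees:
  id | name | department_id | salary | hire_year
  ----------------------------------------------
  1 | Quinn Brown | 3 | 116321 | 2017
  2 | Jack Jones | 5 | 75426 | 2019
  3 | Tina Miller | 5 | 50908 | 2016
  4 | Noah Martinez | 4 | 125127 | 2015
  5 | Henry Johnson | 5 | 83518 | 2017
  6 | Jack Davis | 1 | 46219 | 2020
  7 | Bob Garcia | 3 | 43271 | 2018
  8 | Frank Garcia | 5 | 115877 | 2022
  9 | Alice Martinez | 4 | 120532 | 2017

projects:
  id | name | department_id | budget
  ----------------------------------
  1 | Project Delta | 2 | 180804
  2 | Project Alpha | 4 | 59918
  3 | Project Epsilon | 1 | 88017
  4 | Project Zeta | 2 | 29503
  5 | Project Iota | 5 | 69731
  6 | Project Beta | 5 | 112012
SELECT MIN(budget) FROM departments

Execution result:
206993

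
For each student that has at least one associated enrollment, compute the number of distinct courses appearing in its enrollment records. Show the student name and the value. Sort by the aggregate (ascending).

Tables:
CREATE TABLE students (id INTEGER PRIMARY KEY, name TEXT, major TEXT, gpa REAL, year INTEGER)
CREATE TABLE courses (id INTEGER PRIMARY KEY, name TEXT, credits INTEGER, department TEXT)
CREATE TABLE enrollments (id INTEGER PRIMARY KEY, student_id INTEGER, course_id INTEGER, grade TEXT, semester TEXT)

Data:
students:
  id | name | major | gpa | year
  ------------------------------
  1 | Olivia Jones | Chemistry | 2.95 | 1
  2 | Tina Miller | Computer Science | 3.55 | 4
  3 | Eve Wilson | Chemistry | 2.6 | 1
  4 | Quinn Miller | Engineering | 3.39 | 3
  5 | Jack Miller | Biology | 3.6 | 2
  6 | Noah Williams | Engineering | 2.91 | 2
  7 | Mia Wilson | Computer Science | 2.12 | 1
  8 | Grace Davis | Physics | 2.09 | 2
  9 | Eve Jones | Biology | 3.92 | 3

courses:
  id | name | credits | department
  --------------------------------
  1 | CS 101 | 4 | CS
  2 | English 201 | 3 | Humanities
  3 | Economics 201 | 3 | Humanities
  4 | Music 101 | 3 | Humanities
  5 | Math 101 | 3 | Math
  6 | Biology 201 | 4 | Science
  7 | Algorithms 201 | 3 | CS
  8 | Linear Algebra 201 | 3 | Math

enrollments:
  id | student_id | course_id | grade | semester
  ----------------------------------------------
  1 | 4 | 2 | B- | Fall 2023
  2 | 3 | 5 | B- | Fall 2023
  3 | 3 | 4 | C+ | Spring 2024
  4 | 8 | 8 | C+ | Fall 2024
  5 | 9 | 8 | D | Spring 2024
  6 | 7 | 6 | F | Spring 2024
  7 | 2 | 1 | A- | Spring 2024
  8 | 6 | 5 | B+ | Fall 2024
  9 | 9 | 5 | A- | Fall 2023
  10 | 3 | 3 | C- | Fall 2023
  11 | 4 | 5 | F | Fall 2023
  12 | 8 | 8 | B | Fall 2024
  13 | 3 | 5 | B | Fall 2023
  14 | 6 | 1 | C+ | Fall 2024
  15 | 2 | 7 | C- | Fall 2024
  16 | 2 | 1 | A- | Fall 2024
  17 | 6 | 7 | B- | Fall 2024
SELECT p.name, COUNT(DISTINCT c.course_id) AS distinct_course_count FROM enrollments c JOIN students p ON c.student_id = p.id GROUP BY p.id, p.name ORDER BY distinct_course_count ASC

Execution result:
name | distinct_course_count
Mia Wilson | 1
Grace Davis | 1
Tina Miller | 2
Quinn Miller | 2
Eve Jones | 2
Eve Wilson | 3
Noah Williams | 3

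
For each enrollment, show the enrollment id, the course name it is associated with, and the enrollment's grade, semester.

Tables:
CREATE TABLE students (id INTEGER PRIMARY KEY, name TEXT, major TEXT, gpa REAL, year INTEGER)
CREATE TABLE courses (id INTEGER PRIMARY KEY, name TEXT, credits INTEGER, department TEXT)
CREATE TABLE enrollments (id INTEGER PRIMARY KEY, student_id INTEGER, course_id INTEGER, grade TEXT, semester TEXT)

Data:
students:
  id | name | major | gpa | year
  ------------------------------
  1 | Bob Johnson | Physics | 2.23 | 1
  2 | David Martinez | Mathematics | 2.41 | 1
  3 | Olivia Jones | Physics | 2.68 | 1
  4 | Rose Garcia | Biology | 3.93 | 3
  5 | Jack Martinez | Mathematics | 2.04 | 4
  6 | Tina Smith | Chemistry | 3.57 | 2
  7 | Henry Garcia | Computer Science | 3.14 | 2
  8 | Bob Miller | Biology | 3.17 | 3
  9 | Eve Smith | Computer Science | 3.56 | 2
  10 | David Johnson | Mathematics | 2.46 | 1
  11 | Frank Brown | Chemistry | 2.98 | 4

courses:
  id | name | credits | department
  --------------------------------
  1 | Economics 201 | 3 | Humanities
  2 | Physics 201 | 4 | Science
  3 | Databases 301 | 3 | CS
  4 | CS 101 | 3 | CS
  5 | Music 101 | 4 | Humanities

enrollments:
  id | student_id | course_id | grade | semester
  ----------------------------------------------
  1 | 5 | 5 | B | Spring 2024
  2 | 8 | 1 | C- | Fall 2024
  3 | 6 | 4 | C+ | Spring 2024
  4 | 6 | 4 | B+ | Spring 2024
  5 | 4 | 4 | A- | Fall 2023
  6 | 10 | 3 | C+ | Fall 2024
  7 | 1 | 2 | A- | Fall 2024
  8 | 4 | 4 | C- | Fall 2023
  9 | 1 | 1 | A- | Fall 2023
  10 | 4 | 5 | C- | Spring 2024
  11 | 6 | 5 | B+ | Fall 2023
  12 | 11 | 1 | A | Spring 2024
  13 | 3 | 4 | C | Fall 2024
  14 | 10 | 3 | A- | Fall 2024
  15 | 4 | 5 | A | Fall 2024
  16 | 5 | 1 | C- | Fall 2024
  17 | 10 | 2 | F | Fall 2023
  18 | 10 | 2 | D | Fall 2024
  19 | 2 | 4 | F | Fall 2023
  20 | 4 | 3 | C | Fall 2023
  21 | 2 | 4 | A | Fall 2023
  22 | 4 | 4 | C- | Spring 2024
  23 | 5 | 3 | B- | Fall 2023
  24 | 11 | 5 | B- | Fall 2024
SELECT c.id, p.name AS course, c.grade, c.semester FROM enrollments c JOIN courses p ON c.course_id = p.id

Execution result:
id | course | grade | semester
1 | Music 101 | B | Spring 2024
2 | Economics 201 | C- | Fall 2024
3 | CS 101 | C+ | Spring 2024
4 | CS 101 | B+ | Spring 2024
5 | CS 101 | A- | Fall 2023
6 | Databases 301 | C+ | Fall 2024
7 | Physics 201 | A- | Fall 2024
8 | CS 101 | C- | Fall 2023
9 | Economics 201 | A- | Fall 2023
10 | Music 101 | C- | Spring 2024
11 | Music 101 | B+ | Fall 2023
12 | Economics 201 | A | Spring 2024
13 | CS 101 | C | Fall 2024
14 | Databases 301 | A- | Fall 2024
15 | Music 101 | A | Fall 2024
16 | Economics 201 | C- | Fall 2024
17 | Physics 201 | F | Fall 2023
18 | Physics 201 | D | Fall 2024
19 | CS 101 | F | Fall 2023
20 | Databases 301 | C | Fall 2023
21 | CS 101 | A | Fall 2023
22 | CS 101 | C- | Spring 2024
23 | Databases 301 | B- | Fall 2023
24 | Music 101 | B- | Fall 2024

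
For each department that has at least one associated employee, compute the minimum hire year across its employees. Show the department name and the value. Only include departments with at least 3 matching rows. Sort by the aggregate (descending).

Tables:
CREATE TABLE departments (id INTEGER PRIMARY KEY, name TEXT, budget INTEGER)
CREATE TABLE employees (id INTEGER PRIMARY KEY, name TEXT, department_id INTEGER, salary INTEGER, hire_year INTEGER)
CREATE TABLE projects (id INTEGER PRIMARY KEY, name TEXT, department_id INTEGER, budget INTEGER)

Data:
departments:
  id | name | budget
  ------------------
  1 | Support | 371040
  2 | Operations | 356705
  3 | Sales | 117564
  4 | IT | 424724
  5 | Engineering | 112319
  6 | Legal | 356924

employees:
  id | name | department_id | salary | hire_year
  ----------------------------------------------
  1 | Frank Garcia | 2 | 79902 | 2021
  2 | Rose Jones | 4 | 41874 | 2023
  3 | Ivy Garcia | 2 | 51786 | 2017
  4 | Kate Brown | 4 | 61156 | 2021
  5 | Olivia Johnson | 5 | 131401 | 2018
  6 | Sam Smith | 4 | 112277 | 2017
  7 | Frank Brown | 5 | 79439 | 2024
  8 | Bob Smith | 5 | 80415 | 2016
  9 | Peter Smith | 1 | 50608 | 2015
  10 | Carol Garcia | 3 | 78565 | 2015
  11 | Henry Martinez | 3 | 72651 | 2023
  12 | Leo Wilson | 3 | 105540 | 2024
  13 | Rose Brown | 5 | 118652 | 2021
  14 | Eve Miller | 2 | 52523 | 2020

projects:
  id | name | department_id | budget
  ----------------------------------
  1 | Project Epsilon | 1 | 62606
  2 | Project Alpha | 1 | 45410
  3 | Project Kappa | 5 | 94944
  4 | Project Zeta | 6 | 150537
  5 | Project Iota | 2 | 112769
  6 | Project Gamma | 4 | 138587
SELECT p.name, MIN(c.hire_year) AS min_hire_year FROM employees c JOIN departments p ON c.department_id = p.id GROUP BY p.id, p.name HAVING COUNT(*) >= 3 ORDER BY min_hire_year DESC

Execution result:
name | min_hire_year
Operations | 2017
IT | 2017
Engineering | 2016
Sales | 2015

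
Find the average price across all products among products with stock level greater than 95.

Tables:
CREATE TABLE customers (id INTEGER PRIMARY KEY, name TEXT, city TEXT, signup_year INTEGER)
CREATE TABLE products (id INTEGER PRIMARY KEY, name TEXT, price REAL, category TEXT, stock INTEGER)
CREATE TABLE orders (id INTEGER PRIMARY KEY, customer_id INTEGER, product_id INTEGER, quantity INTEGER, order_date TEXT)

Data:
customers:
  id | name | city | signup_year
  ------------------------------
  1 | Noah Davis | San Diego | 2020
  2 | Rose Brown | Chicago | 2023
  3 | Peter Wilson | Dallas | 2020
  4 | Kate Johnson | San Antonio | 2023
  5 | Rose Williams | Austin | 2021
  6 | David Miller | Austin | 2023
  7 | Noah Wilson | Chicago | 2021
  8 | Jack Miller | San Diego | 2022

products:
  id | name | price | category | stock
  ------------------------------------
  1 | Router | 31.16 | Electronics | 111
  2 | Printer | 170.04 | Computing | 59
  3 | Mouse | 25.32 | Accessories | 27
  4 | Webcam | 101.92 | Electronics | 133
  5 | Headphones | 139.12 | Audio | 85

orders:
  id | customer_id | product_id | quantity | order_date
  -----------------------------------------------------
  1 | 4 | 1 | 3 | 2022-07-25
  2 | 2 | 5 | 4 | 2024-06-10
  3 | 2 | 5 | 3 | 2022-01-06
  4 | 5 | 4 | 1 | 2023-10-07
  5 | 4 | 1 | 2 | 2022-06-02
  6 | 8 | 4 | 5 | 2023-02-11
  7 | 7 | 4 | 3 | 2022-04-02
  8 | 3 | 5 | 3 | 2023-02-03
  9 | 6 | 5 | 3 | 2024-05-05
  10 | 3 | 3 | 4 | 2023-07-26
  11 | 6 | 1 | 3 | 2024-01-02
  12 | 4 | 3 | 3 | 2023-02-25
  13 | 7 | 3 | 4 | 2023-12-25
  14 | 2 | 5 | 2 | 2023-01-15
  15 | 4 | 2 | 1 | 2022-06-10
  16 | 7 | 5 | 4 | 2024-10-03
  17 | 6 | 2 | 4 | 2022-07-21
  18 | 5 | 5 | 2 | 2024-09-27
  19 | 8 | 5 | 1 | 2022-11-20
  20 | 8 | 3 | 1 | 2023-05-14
SELECT AVG(price) FROM products WHERE stock > 95

Execution result:
66.54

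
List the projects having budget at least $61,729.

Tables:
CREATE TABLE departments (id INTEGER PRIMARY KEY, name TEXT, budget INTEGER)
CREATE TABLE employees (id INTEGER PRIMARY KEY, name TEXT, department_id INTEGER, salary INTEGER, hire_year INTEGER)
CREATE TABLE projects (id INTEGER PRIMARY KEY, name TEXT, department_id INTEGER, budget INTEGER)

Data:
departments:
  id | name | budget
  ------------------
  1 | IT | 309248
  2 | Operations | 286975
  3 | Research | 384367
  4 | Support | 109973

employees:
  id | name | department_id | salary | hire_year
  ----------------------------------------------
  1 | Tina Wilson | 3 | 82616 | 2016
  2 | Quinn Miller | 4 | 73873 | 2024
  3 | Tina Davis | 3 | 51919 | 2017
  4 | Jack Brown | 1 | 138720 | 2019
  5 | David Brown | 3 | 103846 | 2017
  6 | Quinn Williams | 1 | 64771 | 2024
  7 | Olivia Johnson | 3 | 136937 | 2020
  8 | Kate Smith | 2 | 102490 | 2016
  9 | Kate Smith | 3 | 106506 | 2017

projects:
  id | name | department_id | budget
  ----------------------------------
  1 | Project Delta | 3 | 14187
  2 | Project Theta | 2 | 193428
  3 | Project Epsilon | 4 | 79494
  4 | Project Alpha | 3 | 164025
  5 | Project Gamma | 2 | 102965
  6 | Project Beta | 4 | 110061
SELECT name, budget FROM projects WHERE budget >= 61729

Execution result:
name | budget
Project Theta | 193428
Project Epsilon | 79494
Project Alpha | 164025
Project Gamma | 102965
Project Beta | 110061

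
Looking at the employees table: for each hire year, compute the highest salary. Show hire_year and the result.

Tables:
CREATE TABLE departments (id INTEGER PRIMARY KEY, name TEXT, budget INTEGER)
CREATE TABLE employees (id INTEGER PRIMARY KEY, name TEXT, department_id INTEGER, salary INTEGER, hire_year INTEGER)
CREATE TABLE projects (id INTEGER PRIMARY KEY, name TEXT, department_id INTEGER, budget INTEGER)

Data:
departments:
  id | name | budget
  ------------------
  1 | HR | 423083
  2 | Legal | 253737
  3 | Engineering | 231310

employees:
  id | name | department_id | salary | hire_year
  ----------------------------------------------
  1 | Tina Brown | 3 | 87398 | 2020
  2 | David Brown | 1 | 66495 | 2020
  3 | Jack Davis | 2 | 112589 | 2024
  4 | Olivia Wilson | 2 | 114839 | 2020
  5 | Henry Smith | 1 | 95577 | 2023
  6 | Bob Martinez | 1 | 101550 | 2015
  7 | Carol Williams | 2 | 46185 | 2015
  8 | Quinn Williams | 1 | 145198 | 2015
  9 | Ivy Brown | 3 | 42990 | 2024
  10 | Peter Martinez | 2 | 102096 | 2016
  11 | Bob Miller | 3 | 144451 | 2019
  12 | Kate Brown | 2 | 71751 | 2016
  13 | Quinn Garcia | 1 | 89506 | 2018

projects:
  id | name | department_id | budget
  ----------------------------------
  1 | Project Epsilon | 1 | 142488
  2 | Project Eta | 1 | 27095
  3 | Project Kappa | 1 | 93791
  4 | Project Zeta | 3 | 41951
SELECT hire_year, MAX(salary) AS max_salary FROM employees GROUP BY hire_year

Execution result:
hire_year | max_salary
2015 | 145198
2016 | 102096
2018 | 89506
2019 | 144451
2020 | 114839
2023 | 95577
2024 | 112589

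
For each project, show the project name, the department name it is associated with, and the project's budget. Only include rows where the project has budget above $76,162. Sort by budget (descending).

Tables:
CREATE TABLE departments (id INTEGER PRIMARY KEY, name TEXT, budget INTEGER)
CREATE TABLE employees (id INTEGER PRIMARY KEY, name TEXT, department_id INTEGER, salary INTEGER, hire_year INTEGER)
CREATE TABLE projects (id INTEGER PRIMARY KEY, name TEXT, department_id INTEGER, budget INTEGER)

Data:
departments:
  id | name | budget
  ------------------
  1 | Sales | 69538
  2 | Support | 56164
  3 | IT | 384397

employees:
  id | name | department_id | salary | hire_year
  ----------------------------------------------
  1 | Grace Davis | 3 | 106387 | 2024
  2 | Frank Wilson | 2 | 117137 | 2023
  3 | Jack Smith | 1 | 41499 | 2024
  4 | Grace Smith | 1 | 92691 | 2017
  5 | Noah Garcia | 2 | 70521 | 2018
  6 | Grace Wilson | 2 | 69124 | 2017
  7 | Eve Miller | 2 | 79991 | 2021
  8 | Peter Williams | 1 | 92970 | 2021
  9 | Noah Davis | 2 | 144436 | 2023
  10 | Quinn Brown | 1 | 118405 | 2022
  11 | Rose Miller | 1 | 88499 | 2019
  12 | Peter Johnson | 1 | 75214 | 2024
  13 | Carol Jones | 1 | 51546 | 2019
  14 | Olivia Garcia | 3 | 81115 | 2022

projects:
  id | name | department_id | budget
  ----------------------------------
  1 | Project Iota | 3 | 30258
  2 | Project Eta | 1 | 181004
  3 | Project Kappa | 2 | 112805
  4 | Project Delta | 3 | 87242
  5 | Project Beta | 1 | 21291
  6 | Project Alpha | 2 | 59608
SELECT c.name, p.name AS department, c.budget FROM projects c JOIN departments p ON c.department_id = p.id WHERE c.budget > 76162 ORDER BY c.budget DESC

Execution result:
name | department | budget
Project Eta | Sales | 181004
Project Kappa | Support | 112805
Project Delta | IT | 87242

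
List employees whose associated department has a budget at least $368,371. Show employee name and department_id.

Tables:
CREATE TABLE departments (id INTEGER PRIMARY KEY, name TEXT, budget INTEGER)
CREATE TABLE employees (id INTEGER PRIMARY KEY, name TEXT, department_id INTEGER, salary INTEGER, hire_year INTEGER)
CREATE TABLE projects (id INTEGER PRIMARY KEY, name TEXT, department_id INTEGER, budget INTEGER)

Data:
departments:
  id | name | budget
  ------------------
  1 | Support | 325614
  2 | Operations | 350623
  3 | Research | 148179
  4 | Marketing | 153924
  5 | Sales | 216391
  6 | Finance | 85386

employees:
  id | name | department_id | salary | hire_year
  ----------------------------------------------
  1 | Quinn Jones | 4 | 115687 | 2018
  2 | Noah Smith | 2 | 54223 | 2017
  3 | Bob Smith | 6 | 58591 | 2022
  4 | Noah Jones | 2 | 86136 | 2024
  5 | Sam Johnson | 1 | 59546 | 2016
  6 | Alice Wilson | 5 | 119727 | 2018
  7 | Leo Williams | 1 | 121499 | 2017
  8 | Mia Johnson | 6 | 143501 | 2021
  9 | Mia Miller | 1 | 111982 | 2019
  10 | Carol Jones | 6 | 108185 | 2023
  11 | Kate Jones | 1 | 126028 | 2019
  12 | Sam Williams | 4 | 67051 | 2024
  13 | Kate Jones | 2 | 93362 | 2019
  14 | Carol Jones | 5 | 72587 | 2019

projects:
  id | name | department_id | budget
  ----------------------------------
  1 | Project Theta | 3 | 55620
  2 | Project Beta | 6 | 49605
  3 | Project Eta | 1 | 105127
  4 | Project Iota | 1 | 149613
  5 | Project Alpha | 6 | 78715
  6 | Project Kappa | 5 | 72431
SELECT name, department_id FROM employees WHERE department_id IN (SELECT id FROM departments WHERE budget >= 368371)

Execution result:
(no rows)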